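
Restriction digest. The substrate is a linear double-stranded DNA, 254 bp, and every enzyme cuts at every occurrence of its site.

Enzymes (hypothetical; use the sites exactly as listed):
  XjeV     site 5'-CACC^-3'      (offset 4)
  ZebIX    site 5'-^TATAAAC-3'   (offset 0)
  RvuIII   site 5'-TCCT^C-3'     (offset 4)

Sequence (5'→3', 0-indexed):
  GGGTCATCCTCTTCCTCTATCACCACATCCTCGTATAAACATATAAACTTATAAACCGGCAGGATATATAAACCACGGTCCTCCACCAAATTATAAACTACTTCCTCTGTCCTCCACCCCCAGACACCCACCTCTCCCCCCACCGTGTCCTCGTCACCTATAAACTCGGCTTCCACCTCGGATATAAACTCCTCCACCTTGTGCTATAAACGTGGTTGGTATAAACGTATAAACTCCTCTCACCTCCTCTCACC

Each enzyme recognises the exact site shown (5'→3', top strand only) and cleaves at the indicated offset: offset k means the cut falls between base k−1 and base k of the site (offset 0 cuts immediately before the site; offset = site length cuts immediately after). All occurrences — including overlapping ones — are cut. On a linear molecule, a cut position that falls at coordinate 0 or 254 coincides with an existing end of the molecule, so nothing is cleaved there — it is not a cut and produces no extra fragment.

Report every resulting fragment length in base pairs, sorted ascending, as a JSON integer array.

Per-enzyme occurrences:
  XjeV CACC/4: at [20, 83, 114, 124, 128, 140, 154, 173, 194, 240, 250] ⇒ [24, 87, 118, 128, 132, 144, 158, 177, 198, 244] (position 254 is a terminus of the linear molecule — no cut)
  ZebIX TATAAAC/0: at [33, 41, 49, 66, 91, 158, 182, 204, 219, 227] ⇒ [33, 41, 49, 66, 91, 158, 182, 204, 219, 227]
  RvuIII TCCTC/4: at [6, 12, 27, 78, 102, 109, 147, 189, 234, 244] ⇒ [10, 16, 31, 82, 106, 113, 151, 193, 238, 248]

All cut coordinates (distinct, sorted): [10, 16, 24, 31, 33, 41, 49, 66, 82, 87, 91, 106, 113, 118, 128, 132, 144, 151, 158, 177, 182, 193, 198, 204, 219, 227, 238, 244, 248]

Fragments:
  [0,10): 10 bp
  [10,16): 6 bp
  [16,24): 8 bp
  [24,31): 7 bp
  [31,33): 2 bp
  [33,41): 8 bp
  [41,49): 8 bp
  [49,66): 17 bp
  [66,82): 16 bp
  [82,87): 5 bp
  [87,91): 4 bp
  [91,106): 15 bp
  [106,113): 7 bp
  [113,118): 5 bp
  [118,128): 10 bp
  [128,132): 4 bp
  [132,144): 12 bp
  [144,151): 7 bp
  [151,158): 7 bp
  [158,177): 19 bp
  [177,182): 5 bp
  [182,193): 11 bp
  [193,198): 5 bp
  [198,204): 6 bp
  [204,219): 15 bp
  [219,227): 8 bp
  [227,238): 11 bp
  [238,244): 6 bp
  [244,248): 4 bp
  [248,254): 6 bp

[2,4,4,4,5,5,5,5,6,6,6,6,7,7,7,7,8,8,8,8,10,10,11,11,12,15,15,16,17,19]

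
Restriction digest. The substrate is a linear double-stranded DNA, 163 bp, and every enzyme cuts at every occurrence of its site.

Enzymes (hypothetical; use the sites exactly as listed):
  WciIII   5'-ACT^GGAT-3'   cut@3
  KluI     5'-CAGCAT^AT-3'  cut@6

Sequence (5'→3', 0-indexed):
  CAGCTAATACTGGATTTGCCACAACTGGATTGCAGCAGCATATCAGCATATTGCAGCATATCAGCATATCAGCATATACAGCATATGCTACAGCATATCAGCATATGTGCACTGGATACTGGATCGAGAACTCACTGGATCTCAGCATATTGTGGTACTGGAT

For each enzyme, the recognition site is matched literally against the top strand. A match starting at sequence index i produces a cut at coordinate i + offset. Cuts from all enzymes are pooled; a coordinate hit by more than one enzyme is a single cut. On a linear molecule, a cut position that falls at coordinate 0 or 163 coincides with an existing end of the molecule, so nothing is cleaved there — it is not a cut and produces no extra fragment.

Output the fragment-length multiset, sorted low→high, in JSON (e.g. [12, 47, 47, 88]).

Scan for sites:
  WciIII ACTGGAT/3: at [8, 23, 110, 117, 133, 156] ⇒ [11, 26, 113, 120, 136, 159]
  KluI CAGCATAT/6: at [35, 43, 53, 61, 69, 78, 90, 98, 142] ⇒ [41, 49, 59, 67, 75, 84, 96, 104, 148]

Pooled cuts: [11, 26, 41, 49, 59, 67, 75, 84, 96, 104, 113, 120, 136, 148, 159]

Fragments:
  [0,11): 11 bp
  [11,26): 15 bp
  [26,41): 15 bp
  [41,49): 8 bp
  [49,59): 10 bp
  [59,67): 8 bp
  [67,75): 8 bp
  [75,84): 9 bp
  [84,96): 12 bp
  [96,104): 8 bp
  [104,113): 9 bp
  [113,120): 7 bp
  [120,136): 16 bp
  [136,148): 12 bp
  [148,159): 11 bp
  [159,163): 4 bp

[4,7,8,8,8,8,9,9,10,11,11,12,12,15,15,16]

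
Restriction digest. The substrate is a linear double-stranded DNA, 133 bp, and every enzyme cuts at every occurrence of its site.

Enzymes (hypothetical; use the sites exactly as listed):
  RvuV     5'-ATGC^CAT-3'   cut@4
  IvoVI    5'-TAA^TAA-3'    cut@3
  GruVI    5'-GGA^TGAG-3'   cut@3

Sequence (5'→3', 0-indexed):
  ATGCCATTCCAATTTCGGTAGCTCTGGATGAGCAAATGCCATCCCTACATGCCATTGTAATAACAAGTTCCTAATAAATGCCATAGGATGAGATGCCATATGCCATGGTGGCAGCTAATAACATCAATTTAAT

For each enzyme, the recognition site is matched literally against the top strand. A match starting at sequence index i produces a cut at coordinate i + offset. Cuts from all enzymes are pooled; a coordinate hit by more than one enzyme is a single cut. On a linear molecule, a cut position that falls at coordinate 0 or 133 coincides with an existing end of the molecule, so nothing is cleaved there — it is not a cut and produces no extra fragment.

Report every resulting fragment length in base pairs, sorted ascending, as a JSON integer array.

Site scan:
  RvuV (ATGCCAT, off=4): starts [0, 35, 48, 77, 92, 99] → cuts [4, 39, 52, 81, 96, 103]
  IvoVI (TAATAA, off=3): starts [57, 71, 115] → cuts [60, 74, 118]
  GruVI (GGATGAG, off=3): starts [25, 85] → cuts [28, 88]

All cut coordinates (distinct, sorted): [4, 28, 39, 52, 60, 74, 81, 88, 96, 103, 118]

Fragments:
  [0,4): 4 bp
  [4,28): 24 bp
  [28,39): 11 bp
  [39,52): 13 bp
  [52,60): 8 bp
  [60,74): 14 bp
  [74,81): 7 bp
  [81,88): 7 bp
  [88,96): 8 bp
  [96,103): 7 bp
  [103,118): 15 bp
  [118,133): 15 bp

[4,7,7,7,8,8,11,13,14,15,15,24]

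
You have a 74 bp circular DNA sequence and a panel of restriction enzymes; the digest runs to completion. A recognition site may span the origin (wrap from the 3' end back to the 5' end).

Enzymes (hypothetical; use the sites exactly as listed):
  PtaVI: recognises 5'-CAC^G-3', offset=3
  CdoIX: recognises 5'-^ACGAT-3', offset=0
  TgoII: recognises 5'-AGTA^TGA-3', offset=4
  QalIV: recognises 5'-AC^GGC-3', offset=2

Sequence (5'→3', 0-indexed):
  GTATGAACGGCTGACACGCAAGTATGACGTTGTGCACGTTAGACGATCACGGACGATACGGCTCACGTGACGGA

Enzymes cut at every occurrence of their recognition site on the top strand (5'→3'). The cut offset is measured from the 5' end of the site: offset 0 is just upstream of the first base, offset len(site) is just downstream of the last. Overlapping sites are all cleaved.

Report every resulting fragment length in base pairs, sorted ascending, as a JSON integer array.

Per-enzyme occurrences:
  PtaVI (CACG, off=3): starts [14, 34, 47, 63] → cuts [17, 37, 50, 66]
  CdoIX (ACGAT, off=0): starts [42, 52] → cuts [42, 52]
  TgoII (AGTATGA, off=4): starts [20, 73] → cuts [3, 24]
  QalIV (ACGGC, off=2): starts [6, 57] → cuts [8, 59]

Pooled cuts: [3, 8, 17, 24, 37, 42, 50, 52, 59, 66]

Fragments:
  3→8: 5 bp
  8→17: 9 bp
  17→24: 7 bp
  24→37: 13 bp
  37→42: 5 bp
  42→50: 8 bp
  50→52: 2 bp
  52→59: 7 bp
  59→66: 7 bp
  66→3 (wrap): 74-66+3 = 11 bp

[2,5,5,7,7,7,8,9,11,13]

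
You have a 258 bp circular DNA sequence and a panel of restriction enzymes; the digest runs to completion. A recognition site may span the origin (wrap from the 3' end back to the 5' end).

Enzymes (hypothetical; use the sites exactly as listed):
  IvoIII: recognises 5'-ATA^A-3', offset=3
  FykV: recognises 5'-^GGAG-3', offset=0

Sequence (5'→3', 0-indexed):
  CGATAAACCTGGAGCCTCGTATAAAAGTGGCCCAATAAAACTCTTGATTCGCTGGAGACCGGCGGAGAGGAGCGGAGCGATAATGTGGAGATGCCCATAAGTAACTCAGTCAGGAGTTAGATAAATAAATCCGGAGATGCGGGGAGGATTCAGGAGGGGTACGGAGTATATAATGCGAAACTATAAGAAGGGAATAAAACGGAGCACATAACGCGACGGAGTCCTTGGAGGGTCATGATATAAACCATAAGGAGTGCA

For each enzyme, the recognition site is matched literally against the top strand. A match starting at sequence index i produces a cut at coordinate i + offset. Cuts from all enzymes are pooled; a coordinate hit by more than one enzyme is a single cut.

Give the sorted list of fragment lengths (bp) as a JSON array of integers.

Site scan:
  IvoIII (ATAA, off=3): starts [2, 20, 34, 79, 96, 120, 124, 169, 182, 193, 207, 239, 246] → cuts [5, 23, 37, 82, 99, 123, 127, 172, 185, 196, 210, 242, 249]
  FykV (GGAG, off=0): starts [10, 53, 63, 68, 73, 86, 112, 132, 142, 152, 162, 200, 217, 226, 250] → cuts [10, 53, 63, 68, 73, 86, 112, 132, 142, 152, 162, 200, 217, 226, 250]

Pooled cuts: [5, 10, 23, 37, 53, 63, 68, 73, 82, 86, 99, 112, 123, 127, 132, 142, 152, 162, 172, 185, 196, 200, 210, 217, 226, 242, 249, 250]

Fragments:
  5→10: 5 bp
  10→23: 13 bp
  23→37: 14 bp
  37→53: 16 bp
  53→63: 10 bp
  63→68: 5 bp
  68→73: 5 bp
  73→82: 9 bp
  82→86: 4 bp
  86→99: 13 bp
  99→112: 13 bp
  112→123: 11 bp
  123→127: 4 bp
  127→132: 5 bp
  132→142: 10 bp
  142→152: 10 bp
  152→162: 10 bp
  162→172: 10 bp
  172→185: 13 bp
  185→196: 11 bp
  196→200: 4 bp
  200→210: 10 bp
  210→217: 7 bp
  217→226: 9 bp
  226→242: 16 bp
  242→249: 7 bp
  249→250: 1 bp
  250→5 (wrap): 258-250+5 = 13 bp

[1,4,4,4,5,5,5,5,7,7,9,9,10,10,10,10,10,10,11,11,13,13,13,13,13,14,16,16]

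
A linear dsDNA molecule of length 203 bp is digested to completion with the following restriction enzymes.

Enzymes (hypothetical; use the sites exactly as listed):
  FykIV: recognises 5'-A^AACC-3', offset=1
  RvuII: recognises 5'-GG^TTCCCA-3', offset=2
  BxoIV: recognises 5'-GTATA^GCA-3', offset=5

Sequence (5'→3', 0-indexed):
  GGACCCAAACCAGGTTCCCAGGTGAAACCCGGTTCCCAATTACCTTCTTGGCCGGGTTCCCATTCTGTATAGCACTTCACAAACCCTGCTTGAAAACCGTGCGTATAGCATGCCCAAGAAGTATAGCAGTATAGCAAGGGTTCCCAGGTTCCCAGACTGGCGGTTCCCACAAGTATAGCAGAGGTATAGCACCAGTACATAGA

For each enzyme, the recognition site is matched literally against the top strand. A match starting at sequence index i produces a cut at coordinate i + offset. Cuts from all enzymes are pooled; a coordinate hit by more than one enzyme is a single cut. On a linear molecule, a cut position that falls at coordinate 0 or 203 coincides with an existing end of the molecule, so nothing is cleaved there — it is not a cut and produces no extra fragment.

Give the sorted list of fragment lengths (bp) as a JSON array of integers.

[7,7,7,7,8,8,10,11,11,13,13,14,15,15,15,18,24]

Scan for sites:
  FykIV (AAACC, off=1): starts [6, 24, 80, 93] → cuts [7, 25, 81, 94]
  RvuII (GGTTCCCA, off=2): starts [12, 30, 54, 138, 146, 161] → cuts [14, 32, 56, 140, 148, 163]
  BxoIV (GTATAGCA, off=5): starts [66, 102, 120, 128, 172, 183] → cuts [71, 107, 125, 133, 177, 188]

Pooled cuts: [7, 14, 25, 32, 56, 71, 81, 94, 107, 125, 133, 140, 148, 163, 177, 188]

Fragments:
  [0,7): 7 bp
  [7,14): 7 bp
  [14,25): 11 bp
  [25,32): 7 bp
  [32,56): 24 bp
  [56,71): 15 bp
  [71,81): 10 bp
  [81,94): 13 bp
  [94,107): 13 bp
  [107,125): 18 bp
  [125,133): 8 bp
  [133,140): 7 bp
  [140,148): 8 bp
  [148,163): 15 bp
  [163,177): 14 bp
  [177,188): 11 bp
  [188,203): 15 bp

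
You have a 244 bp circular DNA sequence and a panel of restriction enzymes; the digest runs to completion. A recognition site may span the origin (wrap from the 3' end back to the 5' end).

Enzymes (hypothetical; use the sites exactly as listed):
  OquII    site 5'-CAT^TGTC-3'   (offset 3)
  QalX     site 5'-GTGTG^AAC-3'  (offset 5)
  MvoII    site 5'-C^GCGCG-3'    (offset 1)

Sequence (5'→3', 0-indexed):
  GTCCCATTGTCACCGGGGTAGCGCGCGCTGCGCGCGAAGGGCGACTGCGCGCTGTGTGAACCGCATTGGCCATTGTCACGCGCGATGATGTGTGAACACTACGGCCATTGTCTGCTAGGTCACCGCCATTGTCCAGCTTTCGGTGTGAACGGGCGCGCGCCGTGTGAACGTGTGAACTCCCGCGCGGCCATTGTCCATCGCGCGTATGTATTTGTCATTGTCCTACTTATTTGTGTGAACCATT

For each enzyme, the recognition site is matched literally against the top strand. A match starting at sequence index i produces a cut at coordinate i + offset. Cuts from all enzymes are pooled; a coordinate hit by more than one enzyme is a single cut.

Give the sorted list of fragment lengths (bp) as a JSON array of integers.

[6,6,7,7,8,8,8,9,10,12,14,15,15,15,18,19,19,21,27]

Per-enzyme occurrences:
  OquII CATTGTC/3: at [4, 70, 105, 126, 188, 215, 240] ⇒ [7, 73, 108, 129, 191, 218, 243]
  QalX GTGTGAAC/5: at [53, 89, 142, 161, 169, 232] ⇒ [58, 94, 147, 166, 174, 237]
  MvoII CGCGCG/1: at [21, 30, 78, 153, 180, 198] ⇒ [22, 31, 79, 154, 181, 199]

All cut coordinates (distinct, sorted): [7, 22, 31, 58, 73, 79, 94, 108, 129, 147, 154, 166, 174, 181, 191, 199, 218, 237, 243]

Fragment lengths:
  7→22: 15 bp
  22→31: 9 bp
  31→58: 27 bp
  58→73: 15 bp
  73→79: 6 bp
  79→94: 15 bp
  94→108: 14 bp
  108→129: 21 bp
  129→147: 18 bp
  147→154: 7 bp
  154→166: 12 bp
  166→174: 8 bp
  174→181: 7 bp
  181→191: 10 bp
  191→199: 8 bp
  199→218: 19 bp
  218→237: 19 bp
  237→243: 6 bp
  243→7 (wrap): 244-243+7 = 8 bp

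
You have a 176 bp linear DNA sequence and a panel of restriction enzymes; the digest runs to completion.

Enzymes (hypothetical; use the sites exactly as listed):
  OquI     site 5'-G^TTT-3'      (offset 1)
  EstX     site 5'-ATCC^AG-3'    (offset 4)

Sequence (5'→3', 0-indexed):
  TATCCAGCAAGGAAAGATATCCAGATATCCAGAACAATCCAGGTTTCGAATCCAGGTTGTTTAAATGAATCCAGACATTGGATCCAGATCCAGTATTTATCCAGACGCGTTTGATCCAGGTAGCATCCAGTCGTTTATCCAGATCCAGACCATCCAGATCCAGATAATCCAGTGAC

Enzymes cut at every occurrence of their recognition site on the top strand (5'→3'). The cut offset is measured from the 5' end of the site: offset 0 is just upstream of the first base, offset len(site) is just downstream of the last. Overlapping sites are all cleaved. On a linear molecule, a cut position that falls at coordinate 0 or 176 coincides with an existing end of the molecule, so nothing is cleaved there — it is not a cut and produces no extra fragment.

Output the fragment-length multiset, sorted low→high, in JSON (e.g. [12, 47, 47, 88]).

Per-enzyme occurrences:
  OquI (GTTT, off=1): starts [42, 58, 108, 132] → cuts [43, 59, 109, 133]
  EstX (ATCCAG, off=4): starts [1, 18, 26, 36, 49, 68, 81, 87, 98, 113, 124, 136, 142, 151, 157, 166] → cuts [5, 22, 30, 40, 53, 72, 85, 91, 102, 117, 128, 140, 146, 155, 161, 170]

Pooled cuts: [5, 22, 30, 40, 43, 53, 59, 72, 85, 91, 102, 109, 117, 128, 133, 140, 146, 155, 161, 170]

Fragments:
  [0,5): 5 bp
  [5,22): 17 bp
  [22,30): 8 bp
  [30,40): 10 bp
  [40,43): 3 bp
  [43,53): 10 bp
  [53,59): 6 bp
  [59,72): 13 bp
  [72,85): 13 bp
  [85,91): 6 bp
  [91,102): 11 bp
  [102,109): 7 bp
  [109,117): 8 bp
  [117,128): 11 bp
  [128,133): 5 bp
  [133,140): 7 bp
  [140,146): 6 bp
  [146,155): 9 bp
  [155,161): 6 bp
  [161,170): 9 bp
  [170,176): 6 bp

[3,5,5,6,6,6,6,6,7,7,8,8,9,9,10,10,11,11,13,13,17]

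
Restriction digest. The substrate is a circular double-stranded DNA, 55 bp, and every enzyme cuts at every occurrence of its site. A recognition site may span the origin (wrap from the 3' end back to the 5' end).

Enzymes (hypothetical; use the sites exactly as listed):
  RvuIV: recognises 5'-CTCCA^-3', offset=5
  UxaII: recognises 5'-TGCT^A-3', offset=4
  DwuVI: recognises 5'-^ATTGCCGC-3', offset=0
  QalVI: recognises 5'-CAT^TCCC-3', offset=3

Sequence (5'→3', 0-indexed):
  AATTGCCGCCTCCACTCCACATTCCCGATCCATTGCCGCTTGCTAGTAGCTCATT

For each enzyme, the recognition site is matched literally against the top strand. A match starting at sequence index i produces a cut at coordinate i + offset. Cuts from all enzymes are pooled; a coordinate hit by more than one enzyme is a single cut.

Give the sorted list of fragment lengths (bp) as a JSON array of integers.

Scan for sites:
  RvuIV CTCCA/5: at [9, 14] ⇒ [14, 19]
  UxaII TGCTA/4: at [40] ⇒ [44]
  DwuVI ATTGCCGC/0: at [1, 31] ⇒ [1, 31]
  QalVI CATTCCC/3: at [19] ⇒ [22]

All cut coordinates (distinct, sorted): [1, 14, 19, 22, 31, 44]

Fragments:
  1→14: 13 bp
  14→19: 5 bp
  19→22: 3 bp
  22→31: 9 bp
  31→44: 13 bp
  44→1 (wrap): 55-44+1 = 12 bp

[3,5,9,12,13,13]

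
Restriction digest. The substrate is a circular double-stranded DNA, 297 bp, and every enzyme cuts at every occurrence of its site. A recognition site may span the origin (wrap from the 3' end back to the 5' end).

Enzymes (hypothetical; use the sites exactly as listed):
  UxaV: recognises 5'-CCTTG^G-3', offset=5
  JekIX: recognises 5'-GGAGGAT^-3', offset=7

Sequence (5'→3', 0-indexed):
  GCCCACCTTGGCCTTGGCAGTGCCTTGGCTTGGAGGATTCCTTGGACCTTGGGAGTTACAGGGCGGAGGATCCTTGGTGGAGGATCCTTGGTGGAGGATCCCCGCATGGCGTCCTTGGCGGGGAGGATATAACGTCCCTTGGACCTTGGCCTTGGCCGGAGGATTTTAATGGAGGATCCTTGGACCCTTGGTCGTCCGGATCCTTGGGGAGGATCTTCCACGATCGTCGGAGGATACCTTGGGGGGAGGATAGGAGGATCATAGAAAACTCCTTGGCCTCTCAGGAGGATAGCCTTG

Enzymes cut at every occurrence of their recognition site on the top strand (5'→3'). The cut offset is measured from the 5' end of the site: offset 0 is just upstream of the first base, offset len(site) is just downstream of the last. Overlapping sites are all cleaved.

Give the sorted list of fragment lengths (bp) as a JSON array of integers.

[5,5,5,6,6,6,6,7,7,7,8,8,8,9,9,10,10,10,11,11,11,13,13,15,16,16,18,20,21]

Per-enzyme occurrences:
  UxaV (CCTTGG, off=5): starts [5, 11, 22, 39, 46, 71, 85, 112, 136, 143, 149, 177, 185, 201, 236, 270, 292] → cuts [0, 10, 16, 27, 44, 51, 76, 90, 117, 141, 148, 154, 182, 190, 206, 241, 275]
  JekIX (GGAGGAT, off=7): starts [31, 64, 78, 92, 121, 157, 170, 207, 228, 244, 252, 283] → cuts [38, 71, 85, 99, 128, 164, 177, 214, 235, 251, 259, 290]

Pooled cuts: [0, 10, 16, 27, 38, 44, 51, 71, 76, 85, 90, 99, 117, 128, 141, 148, 154, 164, 177, 182, 190, 206, 214, 235, 241, 251, 259, 275, 290]

Fragment lengths:
  0→10: 10 bp
  10→16: 6 bp
  16→27: 11 bp
  27→38: 11 bp
  38→44: 6 bp
  44→51: 7 bp
  51→71: 20 bp
  71→76: 5 bp
  76→85: 9 bp
  85→90: 5 bp
  90→99: 9 bp
  99→117: 18 bp
  117→128: 11 bp
  128→141: 13 bp
  141→148: 7 bp
  148→154: 6 bp
  154→164: 10 bp
  164→177: 13 bp
  177→182: 5 bp
  182→190: 8 bp
  190→206: 16 bp
  206→214: 8 bp
  214→235: 21 bp
  235→241: 6 bp
  241→251: 10 bp
  251→259: 8 bp
  259→275: 16 bp
  275→290: 15 bp
  290→0 (wrap): 297-290+0 = 7 bp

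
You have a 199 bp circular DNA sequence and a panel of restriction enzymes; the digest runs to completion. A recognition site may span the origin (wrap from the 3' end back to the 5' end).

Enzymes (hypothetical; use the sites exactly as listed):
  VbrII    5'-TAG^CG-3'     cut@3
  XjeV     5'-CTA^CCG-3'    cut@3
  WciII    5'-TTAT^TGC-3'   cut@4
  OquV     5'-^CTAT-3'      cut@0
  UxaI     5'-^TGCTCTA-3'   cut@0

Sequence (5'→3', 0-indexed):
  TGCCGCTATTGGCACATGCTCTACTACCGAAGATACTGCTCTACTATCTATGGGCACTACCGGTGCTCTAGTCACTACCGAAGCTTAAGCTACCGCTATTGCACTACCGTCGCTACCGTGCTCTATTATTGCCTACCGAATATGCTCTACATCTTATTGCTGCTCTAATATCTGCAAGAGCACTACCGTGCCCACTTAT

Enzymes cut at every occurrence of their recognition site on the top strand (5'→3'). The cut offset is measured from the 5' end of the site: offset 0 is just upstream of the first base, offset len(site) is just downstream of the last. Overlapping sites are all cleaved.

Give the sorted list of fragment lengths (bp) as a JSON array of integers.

[3,3,3,4,4,4,5,6,7,7,7,9,10,10,11,11,12,14,14,15,15,25]

Scan for sites:
  VbrII (TAGCG, off=3): no sites
  XjeV (CTACCG, off=3): starts [23, 56, 74, 89, 103, 112, 132, 182] → cuts [26, 59, 77, 92, 106, 115, 135, 185]
  WciII (TTATTGC, off=4): starts [125, 153, 195] → cuts [0, 129, 157]
  OquV (CTAT, off=0): starts [5, 43, 47, 95, 122] → cuts [5, 43, 47, 95, 122]
  UxaI (TGCTCTA, off=0): starts [16, 36, 63, 118, 142, 160] → cuts [16, 36, 63, 118, 142, 160]

Pooled cuts: [0, 5, 16, 26, 36, 43, 47, 59, 63, 77, 92, 95, 106, 115, 118, 122, 129, 135, 142, 157, 160, 185]

Fragment lengths:
  0→5: 5 bp
  5→16: 11 bp
  16→26: 10 bp
  26→36: 10 bp
  36→43: 7 bp
  43→47: 4 bp
  47→59: 12 bp
  59→63: 4 bp
  63→77: 14 bp
  77→92: 15 bp
  92→95: 3 bp
  95→106: 11 bp
  106→115: 9 bp
  115→118: 3 bp
  118→122: 4 bp
  122→129: 7 bp
  129→135: 6 bp
  135→142: 7 bp
  142→157: 15 bp
  157→160: 3 bp
  160→185: 25 bp
  185→0 (wrap): 199-185+0 = 14 bp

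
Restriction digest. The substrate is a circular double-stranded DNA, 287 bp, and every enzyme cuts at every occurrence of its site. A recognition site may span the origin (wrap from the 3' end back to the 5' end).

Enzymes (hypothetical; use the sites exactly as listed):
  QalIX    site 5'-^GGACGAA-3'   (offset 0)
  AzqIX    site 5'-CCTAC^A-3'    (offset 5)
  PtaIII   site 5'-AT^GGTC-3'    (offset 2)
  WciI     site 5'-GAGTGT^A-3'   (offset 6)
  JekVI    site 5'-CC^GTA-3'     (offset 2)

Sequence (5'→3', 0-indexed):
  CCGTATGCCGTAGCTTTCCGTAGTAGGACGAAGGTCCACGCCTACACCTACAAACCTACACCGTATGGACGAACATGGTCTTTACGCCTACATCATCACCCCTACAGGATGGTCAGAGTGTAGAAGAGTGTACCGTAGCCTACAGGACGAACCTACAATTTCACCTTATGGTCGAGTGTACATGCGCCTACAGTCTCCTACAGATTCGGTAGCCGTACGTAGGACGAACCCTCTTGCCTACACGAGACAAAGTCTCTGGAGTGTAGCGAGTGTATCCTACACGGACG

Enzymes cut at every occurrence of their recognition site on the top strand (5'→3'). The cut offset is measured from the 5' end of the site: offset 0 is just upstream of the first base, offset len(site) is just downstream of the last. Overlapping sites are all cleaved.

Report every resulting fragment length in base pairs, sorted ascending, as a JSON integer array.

[1,3,3,4,5,6,6,7,7,7,8,9,9,9,10,10,10,10,10,11,12,12,13,13,14,15,20,20,23]

Per-enzyme occurrences:
  QalIX (GGACGAA, off=0): starts [25, 66, 144, 221] → cuts [25, 66, 144, 221]
  AzqIX (CCTACA, off=5): starts [40, 46, 54, 86, 100, 138, 151, 186, 196, 236, 275] → cuts [45, 51, 59, 91, 105, 143, 156, 191, 201, 241, 280]
  PtaIII (ATGGTC, off=2): starts [74, 108, 167] → cuts [76, 110, 169]
  WciI (GAGTGTA, off=6): starts [115, 125, 173, 258, 267] → cuts [121, 131, 179, 264, 273]
  JekVI (CCGTA, off=2): starts [0, 7, 17, 60, 132, 212] → cuts [2, 9, 19, 62, 134, 214]

Pooled cuts: [2, 9, 19, 25, 45, 51, 59, 62, 66, 76, 91, 105, 110, 121, 131, 134, 143, 144, 156, 169, 179, 191, 201, 214, 221, 241, 264, 273, 280]

Fragment lengths:
  2→9: 7 bp
  9→19: 10 bp
  19→25: 6 bp
  25→45: 20 bp
  45→51: 6 bp
  51→59: 8 bp
  59→62: 3 bp
  62→66: 4 bp
  66→76: 10 bp
  76→91: 15 bp
  91→105: 14 bp
  105→110: 5 bp
  110→121: 11 bp
  121→131: 10 bp
  131→134: 3 bp
  134→143: 9 bp
  143→144: 1 bp
  144→156: 12 bp
  156→169: 13 bp
  169→179: 10 bp
  179→191: 12 bp
  191→201: 10 bp
  201→214: 13 bp
  214→221: 7 bp
  221→241: 20 bp
  241→264: 23 bp
  264→273: 9 bp
  273→280: 7 bp
  280→2 (wrap): 287-280+2 = 9 bp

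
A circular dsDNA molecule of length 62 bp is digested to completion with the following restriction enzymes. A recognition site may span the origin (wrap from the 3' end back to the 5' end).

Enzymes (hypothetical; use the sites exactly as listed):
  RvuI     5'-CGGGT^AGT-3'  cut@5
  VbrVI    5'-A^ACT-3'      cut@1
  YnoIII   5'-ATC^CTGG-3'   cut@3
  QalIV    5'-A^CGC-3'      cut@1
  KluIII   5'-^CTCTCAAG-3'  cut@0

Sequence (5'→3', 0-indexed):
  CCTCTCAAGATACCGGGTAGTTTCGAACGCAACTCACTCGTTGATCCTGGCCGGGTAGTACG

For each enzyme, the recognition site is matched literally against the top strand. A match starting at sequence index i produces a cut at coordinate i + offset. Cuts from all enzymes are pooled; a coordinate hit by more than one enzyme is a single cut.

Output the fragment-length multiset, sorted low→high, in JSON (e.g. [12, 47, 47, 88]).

[3,4,4,9,10,15,17]

Scan for sites:
  RvuI (CGGGTAGT, off=5): starts [13, 51] → cuts [18, 56]
  VbrVI (AACT, off=1): starts [30] → cuts [31]
  YnoIII (ATCCTGG, off=3): starts [43] → cuts [46]
  QalIV (ACGC, off=1): starts [26, 59] → cuts [27, 60]
  KluIII (CTCTCAAG, off=0): starts [1] → cuts [1]

All cut coordinates (distinct, sorted): [1, 18, 27, 31, 46, 56, 60]

Fragments:
  1→18: 17 bp
  18→27: 9 bp
  27→31: 4 bp
  31→46: 15 bp
  46→56: 10 bp
  56→60: 4 bp
  60→1 (wrap): 62-60+1 = 3 bp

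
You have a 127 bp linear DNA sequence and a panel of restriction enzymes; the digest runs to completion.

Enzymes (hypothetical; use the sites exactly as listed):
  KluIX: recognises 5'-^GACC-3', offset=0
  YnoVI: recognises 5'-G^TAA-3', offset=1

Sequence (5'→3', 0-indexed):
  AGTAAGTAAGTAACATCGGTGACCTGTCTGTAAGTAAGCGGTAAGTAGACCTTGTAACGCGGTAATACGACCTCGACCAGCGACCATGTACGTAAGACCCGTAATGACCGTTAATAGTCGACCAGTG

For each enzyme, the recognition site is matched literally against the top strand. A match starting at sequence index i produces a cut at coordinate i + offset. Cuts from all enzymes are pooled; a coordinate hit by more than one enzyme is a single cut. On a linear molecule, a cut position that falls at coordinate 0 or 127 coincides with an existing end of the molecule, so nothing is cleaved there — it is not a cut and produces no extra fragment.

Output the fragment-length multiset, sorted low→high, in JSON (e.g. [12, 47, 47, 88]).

[2,3,4,4,4,4,6,6,6,6,7,7,7,8,8,10,10,11,14]

Per-enzyme occurrences:
  KluIX GACC/0: at [20, 47, 68, 74, 81, 95, 105, 119] ⇒ [20, 47, 68, 74, 81, 95, 105, 119]
  YnoVI GTAA/1: at [1, 5, 9, 29, 33, 40, 53, 61, 91, 100] ⇒ [2, 6, 10, 30, 34, 41, 54, 62, 92, 101]

All cut coordinates (distinct, sorted): [2, 6, 10, 20, 30, 34, 41, 47, 54, 62, 68, 74, 81, 92, 95, 101, 105, 119]

Fragments:
  [0,2): 2 bp
  [2,6): 4 bp
  [6,10): 4 bp
  [10,20): 10 bp
  [20,30): 10 bp
  [30,34): 4 bp
  [34,41): 7 bp
  [41,47): 6 bp
  [47,54): 7 bp
  [54,62): 8 bp
  [62,68): 6 bp
  [68,74): 6 bp
  [74,81): 7 bp
  [81,92): 11 bp
  [92,95): 3 bp
  [95,101): 6 bp
  [101,105): 4 bp
  [105,119): 14 bp
  [119,127): 8 bp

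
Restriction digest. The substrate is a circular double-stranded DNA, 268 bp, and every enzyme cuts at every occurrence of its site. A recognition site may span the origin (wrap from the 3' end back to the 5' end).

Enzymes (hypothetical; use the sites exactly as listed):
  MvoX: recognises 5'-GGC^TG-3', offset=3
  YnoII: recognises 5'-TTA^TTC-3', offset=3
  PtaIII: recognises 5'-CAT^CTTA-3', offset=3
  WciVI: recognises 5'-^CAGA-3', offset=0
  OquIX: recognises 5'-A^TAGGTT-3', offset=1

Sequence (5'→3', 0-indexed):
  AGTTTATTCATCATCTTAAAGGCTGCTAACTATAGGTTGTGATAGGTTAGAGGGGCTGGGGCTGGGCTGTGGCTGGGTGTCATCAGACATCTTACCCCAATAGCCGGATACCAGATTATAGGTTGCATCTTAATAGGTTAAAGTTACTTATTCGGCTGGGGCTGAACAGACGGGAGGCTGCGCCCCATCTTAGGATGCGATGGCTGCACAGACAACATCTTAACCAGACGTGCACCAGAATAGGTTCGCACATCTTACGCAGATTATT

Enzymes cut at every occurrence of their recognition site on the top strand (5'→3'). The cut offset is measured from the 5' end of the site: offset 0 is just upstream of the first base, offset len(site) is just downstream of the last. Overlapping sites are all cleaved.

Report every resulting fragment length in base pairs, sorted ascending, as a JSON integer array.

Site scan:
  MvoX (GGCTG, off=3): starts [20, 53, 59, 64, 70, 153, 159, 175, 201] → cuts [23, 56, 62, 67, 73, 156, 162, 178, 204]
  YnoII (TTATTC, off=3): starts [3, 147] → cuts [6, 150]
  PtaIII (CATCTTA, off=3): starts [11, 87, 125, 185, 215, 250] → cuts [14, 90, 128, 188, 218, 253]
  WciVI (CAGA, off=0): starts [83, 111, 166, 208, 224, 235, 259] → cuts [83, 111, 166, 208, 224, 235, 259]
  OquIX (ATAGGTT, off=1): starts [31, 41, 117, 132, 239] → cuts [32, 42, 118, 133, 240]

Pooled cuts: [6, 14, 23, 32, 42, 56, 62, 67, 73, 83, 90, 111, 118, 128, 133, 150, 156, 162, 166, 178, 188, 204, 208, 218, 224, 235, 240, 253, 259]

Fragment lengths:
  6→14: 8 bp
  14→23: 9 bp
  23→32: 9 bp
  32→42: 10 bp
  42→56: 14 bp
  56→62: 6 bp
  62→67: 5 bp
  67→73: 6 bp
  73→83: 10 bp
  83→90: 7 bp
  90→111: 21 bp
  111→118: 7 bp
  118→128: 10 bp
  128→133: 5 bp
  133→150: 17 bp
  150→156: 6 bp
  156→162: 6 bp
  162→166: 4 bp
  166→178: 12 bp
  178→188: 10 bp
  188→204: 16 bp
  204→208: 4 bp
  208→218: 10 bp
  218→224: 6 bp
  224→235: 11 bp
  235→240: 5 bp
  240→253: 13 bp
  253→259: 6 bp
  259→6 (wrap): 268-259+6 = 15 bp

[4,4,5,5,5,6,6,6,6,6,6,7,7,8,9,9,10,10,10,10,10,11,12,13,14,15,16,17,21]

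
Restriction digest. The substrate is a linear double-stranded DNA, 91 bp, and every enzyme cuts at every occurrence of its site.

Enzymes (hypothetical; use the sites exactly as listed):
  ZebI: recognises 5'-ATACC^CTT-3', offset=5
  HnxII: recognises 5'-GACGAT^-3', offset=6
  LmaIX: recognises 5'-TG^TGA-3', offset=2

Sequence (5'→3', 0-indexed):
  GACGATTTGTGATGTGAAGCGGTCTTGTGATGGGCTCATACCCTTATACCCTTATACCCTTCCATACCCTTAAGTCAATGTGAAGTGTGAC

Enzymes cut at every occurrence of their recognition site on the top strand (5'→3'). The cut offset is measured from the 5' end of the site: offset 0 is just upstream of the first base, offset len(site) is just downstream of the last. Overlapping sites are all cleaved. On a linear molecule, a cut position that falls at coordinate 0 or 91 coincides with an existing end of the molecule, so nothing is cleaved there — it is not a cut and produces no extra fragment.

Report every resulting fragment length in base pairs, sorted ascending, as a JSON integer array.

Site scan:
  ZebI ATACCCTT/5: at [37, 45, 53, 63] ⇒ [42, 50, 58, 68]
  HnxII GACGAT/6: at [0] ⇒ [6]
  LmaIX TGTGA/2: at [7, 12, 25, 78, 85] ⇒ [9, 14, 27, 80, 87]

Pooled cuts: [6, 9, 14, 27, 42, 50, 58, 68, 80, 87]

Fragment lengths:
  [0,6): 6 bp
  [6,9): 3 bp
  [9,14): 5 bp
  [14,27): 13 bp
  [27,42): 15 bp
  [42,50): 8 bp
  [50,58): 8 bp
  [58,68): 10 bp
  [68,80): 12 bp
  [80,87): 7 bp
  [87,91): 4 bp

[3,4,5,6,7,8,8,10,12,13,15]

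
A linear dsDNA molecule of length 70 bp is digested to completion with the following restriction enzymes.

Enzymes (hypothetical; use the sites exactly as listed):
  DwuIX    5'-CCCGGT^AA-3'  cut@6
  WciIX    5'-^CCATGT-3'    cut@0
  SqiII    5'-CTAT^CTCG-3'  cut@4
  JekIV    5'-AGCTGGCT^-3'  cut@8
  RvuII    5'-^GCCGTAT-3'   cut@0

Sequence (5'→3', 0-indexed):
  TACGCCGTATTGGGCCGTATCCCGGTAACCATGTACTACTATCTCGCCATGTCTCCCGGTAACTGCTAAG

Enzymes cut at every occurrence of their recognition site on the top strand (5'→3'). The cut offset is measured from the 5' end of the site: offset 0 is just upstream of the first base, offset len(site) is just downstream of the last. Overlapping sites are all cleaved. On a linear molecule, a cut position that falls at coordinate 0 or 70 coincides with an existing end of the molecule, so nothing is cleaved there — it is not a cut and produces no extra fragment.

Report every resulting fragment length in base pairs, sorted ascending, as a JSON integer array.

Per-enzyme occurrences:
  DwuIX CCCGGTAA/6: at [20, 54] ⇒ [26, 60]
  WciIX CCATGT/0: at [28, 46] ⇒ [28, 46]
  SqiII CTATCTCG/4: at [38] ⇒ [42]
  JekIV (AGCTGGCT, off=8): no sites
  RvuII GCCGTAT/0: at [3, 13] ⇒ [3, 13]

All cut coordinates (distinct, sorted): [3, 13, 26, 28, 42, 46, 60]

Fragment lengths:
  [0,3): 3 bp
  [3,13): 10 bp
  [13,26): 13 bp
  [26,28): 2 bp
  [28,42): 14 bp
  [42,46): 4 bp
  [46,60): 14 bp
  [60,70): 10 bp

[2,3,4,10,10,13,14,14]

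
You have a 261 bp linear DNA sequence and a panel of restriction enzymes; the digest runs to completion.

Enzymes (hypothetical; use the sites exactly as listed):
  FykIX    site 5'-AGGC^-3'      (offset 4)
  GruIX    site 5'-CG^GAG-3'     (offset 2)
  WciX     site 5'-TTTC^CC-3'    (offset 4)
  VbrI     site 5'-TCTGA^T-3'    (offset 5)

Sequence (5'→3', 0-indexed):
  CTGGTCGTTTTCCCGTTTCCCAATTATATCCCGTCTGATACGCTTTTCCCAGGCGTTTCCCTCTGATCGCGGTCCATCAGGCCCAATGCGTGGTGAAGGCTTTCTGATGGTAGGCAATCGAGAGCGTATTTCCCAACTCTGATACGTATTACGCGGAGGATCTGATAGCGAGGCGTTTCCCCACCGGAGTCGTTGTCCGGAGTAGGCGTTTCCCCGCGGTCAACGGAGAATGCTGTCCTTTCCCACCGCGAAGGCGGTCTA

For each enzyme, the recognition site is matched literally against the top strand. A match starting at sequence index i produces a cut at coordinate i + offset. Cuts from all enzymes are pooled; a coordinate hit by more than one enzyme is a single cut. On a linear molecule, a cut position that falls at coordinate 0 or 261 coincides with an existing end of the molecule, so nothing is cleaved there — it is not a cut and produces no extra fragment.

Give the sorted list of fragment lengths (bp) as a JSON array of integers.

[5,5,5,6,6,7,7,7,7,8,8,9,10,10,10,12,13,13,13,13,16,17,17,18,19]

Per-enzyme occurrences:
  FykIX AGGC/4: at [50, 78, 96, 111, 170, 203, 251] ⇒ [54, 82, 100, 115, 174, 207, 255]
  GruIX CGGAG/2: at [153, 184, 197, 223] ⇒ [155, 186, 199, 225]
  WciX TTTCCC/4: at [8, 15, 44, 55, 128, 175, 208, 238] ⇒ [12, 19, 48, 59, 132, 179, 212, 242]
  VbrI TCTGAT/5: at [33, 61, 102, 137, 160] ⇒ [38, 66, 107, 142, 165]

Pooled cuts: [12, 19, 38, 48, 54, 59, 66, 82, 100, 107, 115, 132, 142, 155, 165, 174, 179, 186, 199, 207, 212, 225, 242, 255]

Fragments:
  [0,12): 12 bp
  [12,19): 7 bp
  [19,38): 19 bp
  [38,48): 10 bp
  [48,54): 6 bp
  [54,59): 5 bp
  [59,66): 7 bp
  [66,82): 16 bp
  [82,100): 18 bp
  [100,107): 7 bp
  [107,115): 8 bp
  [115,132): 17 bp
  [132,142): 10 bp
  [142,155): 13 bp
  [155,165): 10 bp
  [165,174): 9 bp
  [174,179): 5 bp
  [179,186): 7 bp
  [186,199): 13 bp
  [199,207): 8 bp
  [207,212): 5 bp
  [212,225): 13 bp
  [225,242): 17 bp
  [242,255): 13 bp
  [255,261): 6 bp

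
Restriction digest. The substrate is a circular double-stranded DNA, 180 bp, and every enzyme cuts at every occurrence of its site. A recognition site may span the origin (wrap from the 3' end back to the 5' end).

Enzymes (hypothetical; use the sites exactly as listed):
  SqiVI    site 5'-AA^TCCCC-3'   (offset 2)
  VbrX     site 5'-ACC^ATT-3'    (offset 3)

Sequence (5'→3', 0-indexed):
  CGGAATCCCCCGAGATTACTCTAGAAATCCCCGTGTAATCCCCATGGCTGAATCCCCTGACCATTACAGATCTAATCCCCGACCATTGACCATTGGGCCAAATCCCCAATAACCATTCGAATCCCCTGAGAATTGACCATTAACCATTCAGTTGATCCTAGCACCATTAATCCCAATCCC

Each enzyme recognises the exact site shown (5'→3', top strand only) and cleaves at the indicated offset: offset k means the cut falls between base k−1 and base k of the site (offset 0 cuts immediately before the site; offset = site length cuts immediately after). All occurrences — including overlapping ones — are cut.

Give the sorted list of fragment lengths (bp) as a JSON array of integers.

[7,7,7,9,9,10,11,11,11,12,13,14,17,20,22]

Per-enzyme occurrences:
  SqiVI (AATCCCC, off=2): starts [3, 25, 36, 50, 73, 100, 119, 174] → cuts [5, 27, 38, 52, 75, 102, 121, 176]
  VbrX (ACCATT, off=3): starts [59, 81, 88, 111, 135, 142, 162] → cuts [62, 84, 91, 114, 138, 145, 165]

Pooled cuts: [5, 27, 38, 52, 62, 75, 84, 91, 102, 114, 121, 138, 145, 165, 176]

Fragment lengths:
  5→27: 22 bp
  27→38: 11 bp
  38→52: 14 bp
  52→62: 10 bp
  62→75: 13 bp
  75→84: 9 bp
  84→91: 7 bp
  91→102: 11 bp
  102→114: 12 bp
  114→121: 7 bp
  121→138: 17 bp
  138→145: 7 bp
  145→165: 20 bp
  165→176: 11 bp
  176→5 (wrap): 180-176+5 = 9 bp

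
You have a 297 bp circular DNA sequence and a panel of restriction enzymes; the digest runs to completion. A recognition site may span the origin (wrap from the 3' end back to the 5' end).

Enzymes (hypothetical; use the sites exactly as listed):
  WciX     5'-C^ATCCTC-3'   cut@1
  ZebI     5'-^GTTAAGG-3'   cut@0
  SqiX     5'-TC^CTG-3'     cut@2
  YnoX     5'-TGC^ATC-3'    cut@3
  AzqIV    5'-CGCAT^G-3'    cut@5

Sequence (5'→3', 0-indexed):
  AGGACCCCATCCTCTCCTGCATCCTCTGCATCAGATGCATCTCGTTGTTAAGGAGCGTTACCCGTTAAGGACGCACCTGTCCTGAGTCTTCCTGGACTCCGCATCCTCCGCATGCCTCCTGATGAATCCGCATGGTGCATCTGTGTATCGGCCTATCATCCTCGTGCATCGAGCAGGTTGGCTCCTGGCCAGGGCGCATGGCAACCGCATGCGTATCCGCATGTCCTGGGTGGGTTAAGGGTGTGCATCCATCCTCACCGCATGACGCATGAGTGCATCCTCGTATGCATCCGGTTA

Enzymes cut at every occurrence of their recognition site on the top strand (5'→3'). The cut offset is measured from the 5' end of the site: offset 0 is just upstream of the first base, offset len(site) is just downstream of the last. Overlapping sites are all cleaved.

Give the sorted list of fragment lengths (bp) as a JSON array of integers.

Site scan:
  WciX CATCCTC/1: at [7, 19, 101, 156, 249, 275] ⇒ [8, 20, 102, 157, 250, 276]
  ZebI GTTAAGG/0: at [46, 63, 233, 293] ⇒ [46, 63, 233, 293]
  SqiX TCCTG/2: at [14, 79, 89, 116, 182, 223] ⇒ [16, 81, 91, 118, 184, 225]
  YnoX TGCATC/3: at [17, 26, 35, 135, 164, 243, 273, 285] ⇒ [20, 29, 38, 138, 167, 246, 276, 288]
  AzqIV CGCATG/5: at [108, 128, 194, 205, 217, 258, 265] ⇒ [113, 133, 199, 210, 222, 263, 270]

All cut coordinates (distinct, sorted): [8, 16, 20, 29, 38, 46, 63, 81, 91, 102, 113, 118, 133, 138, 157, 167, 184, 199, 210, 222, 225, 233, 246, 250, 263, 270, 276, 288, 293]

Fragment lengths:
  8→16: 8 bp
  16→20: 4 bp
  20→29: 9 bp
  29→38: 9 bp
  38→46: 8 bp
  46→63: 17 bp
  63→81: 18 bp
  81→91: 10 bp
  91→102: 11 bp
  102→113: 11 bp
  113→118: 5 bp
  118→133: 15 bp
  133→138: 5 bp
  138→157: 19 bp
  157→167: 10 bp
  167→184: 17 bp
  184→199: 15 bp
  199→210: 11 bp
  210→222: 12 bp
  222→225: 3 bp
  225→233: 8 bp
  233→246: 13 bp
  246→250: 4 bp
  250→263: 13 bp
  263→270: 7 bp
  270→276: 6 bp
  276→288: 12 bp
  288→293: 5 bp
  293→8 (wrap): 297-293+8 = 12 bp

[3,4,4,5,5,5,6,7,8,8,8,9,9,10,10,11,11,11,12,12,12,13,13,15,15,17,17,18,19]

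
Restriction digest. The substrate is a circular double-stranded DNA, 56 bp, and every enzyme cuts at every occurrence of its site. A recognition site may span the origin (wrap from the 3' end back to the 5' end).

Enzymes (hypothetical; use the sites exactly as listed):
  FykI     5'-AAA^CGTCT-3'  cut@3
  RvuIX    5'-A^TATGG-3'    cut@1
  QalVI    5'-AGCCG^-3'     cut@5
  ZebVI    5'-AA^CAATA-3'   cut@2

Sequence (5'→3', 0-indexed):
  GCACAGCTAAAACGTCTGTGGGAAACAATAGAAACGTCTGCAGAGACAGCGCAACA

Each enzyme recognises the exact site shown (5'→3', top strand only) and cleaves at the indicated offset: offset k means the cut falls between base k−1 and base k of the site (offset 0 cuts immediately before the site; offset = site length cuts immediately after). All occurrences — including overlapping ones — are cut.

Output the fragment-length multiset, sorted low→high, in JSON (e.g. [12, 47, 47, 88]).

Site scan:
  FykI AAACGTCT/3: at [9, 31] ⇒ [12, 34]
  RvuIX (ATATGG, off=1): no sites
  QalVI (AGCCG, off=5): no sites
  ZebVI AACAATA/2: at [23] ⇒ [25]

All cut coordinates (distinct, sorted): [12, 25, 34]

Fragments:
  12→25: 13 bp
  25→34: 9 bp
  34→12 (wrap): 56-34+12 = 34 bp

[9,13,34]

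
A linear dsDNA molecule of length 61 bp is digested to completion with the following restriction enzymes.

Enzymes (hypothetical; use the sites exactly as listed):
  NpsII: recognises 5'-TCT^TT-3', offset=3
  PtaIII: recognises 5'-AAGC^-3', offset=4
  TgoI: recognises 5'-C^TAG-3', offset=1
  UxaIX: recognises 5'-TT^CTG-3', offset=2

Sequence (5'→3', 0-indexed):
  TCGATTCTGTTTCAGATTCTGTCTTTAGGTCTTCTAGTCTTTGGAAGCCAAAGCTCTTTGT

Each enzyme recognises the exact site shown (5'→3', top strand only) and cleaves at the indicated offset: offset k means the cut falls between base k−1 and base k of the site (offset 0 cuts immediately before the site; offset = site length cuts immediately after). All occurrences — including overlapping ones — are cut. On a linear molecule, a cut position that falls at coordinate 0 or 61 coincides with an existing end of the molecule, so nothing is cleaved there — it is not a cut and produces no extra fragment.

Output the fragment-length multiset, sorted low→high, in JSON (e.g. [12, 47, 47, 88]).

Site scan:
  NpsII (TCTTT, off=3): starts [21, 37, 54] → cuts [24, 40, 57]
  PtaIII (AAGC, off=4): starts [44, 50] → cuts [48, 54]
  TgoI (CTAG, off=1): starts [33] → cuts [34]
  UxaIX (TTCTG, off=2): starts [4, 16] → cuts [6, 18]

All cut coordinates (distinct, sorted): [6, 18, 24, 34, 40, 48, 54, 57]

Fragments:
  [0,6): 6 bp
  [6,18): 12 bp
  [18,24): 6 bp
  [24,34): 10 bp
  [34,40): 6 bp
  [40,48): 8 bp
  [48,54): 6 bp
  [54,57): 3 bp
  [57,61): 4 bp

[3,4,6,6,6,6,8,10,12]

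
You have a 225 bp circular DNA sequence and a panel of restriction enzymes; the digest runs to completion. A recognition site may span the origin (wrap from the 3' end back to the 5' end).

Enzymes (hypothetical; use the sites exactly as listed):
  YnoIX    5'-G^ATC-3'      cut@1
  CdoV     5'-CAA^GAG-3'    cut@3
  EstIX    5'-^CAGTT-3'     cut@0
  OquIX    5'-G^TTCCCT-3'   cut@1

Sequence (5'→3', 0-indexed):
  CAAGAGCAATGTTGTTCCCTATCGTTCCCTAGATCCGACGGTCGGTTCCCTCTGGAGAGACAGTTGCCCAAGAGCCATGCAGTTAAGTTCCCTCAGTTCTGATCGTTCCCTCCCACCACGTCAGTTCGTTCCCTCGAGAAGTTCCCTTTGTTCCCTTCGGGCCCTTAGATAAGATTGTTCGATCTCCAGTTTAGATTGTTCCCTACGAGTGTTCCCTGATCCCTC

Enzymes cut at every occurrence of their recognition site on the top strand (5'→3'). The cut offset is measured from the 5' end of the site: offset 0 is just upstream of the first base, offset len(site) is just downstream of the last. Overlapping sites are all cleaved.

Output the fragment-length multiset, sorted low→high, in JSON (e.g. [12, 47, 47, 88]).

[4,5,6,7,7,8,8,8,8,9,10,10,11,11,12,13,13,13,15,16,31]

Scan for sites:
  YnoIX GATC/1: at [31, 100, 180, 217] ⇒ [32, 101, 181, 218]
  CdoV CAAGAG/3: at [0, 68] ⇒ [3, 71]
  EstIX CAGTT/0: at [60, 79, 93, 121, 186] ⇒ [60, 79, 93, 121, 186]
  OquIX GTTCCCT/1: at [13, 23, 44, 86, 104, 127, 140, 149, 197, 210] ⇒ [14, 24, 45, 87, 105, 128, 141, 150, 198, 211]

Pooled cuts: [3, 14, 24, 32, 45, 60, 71, 79, 87, 93, 101, 105, 121, 128, 141, 150, 181, 186, 198, 211, 218]

Fragments:
  3→14: 11 bp
  14→24: 10 bp
  24→32: 8 bp
  32→45: 13 bp
  45→60: 15 bp
  60→71: 11 bp
  71→79: 8 bp
  79→87: 8 bp
  87→93: 6 bp
  93→101: 8 bp
  101→105: 4 bp
  105→121: 16 bp
  121→128: 7 bp
  128→141: 13 bp
  141→150: 9 bp
  150→181: 31 bp
  181→186: 5 bp
  186→198: 12 bp
  198→211: 13 bp
  211→218: 7 bp
  218→3 (wrap): 225-218+3 = 10 bp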